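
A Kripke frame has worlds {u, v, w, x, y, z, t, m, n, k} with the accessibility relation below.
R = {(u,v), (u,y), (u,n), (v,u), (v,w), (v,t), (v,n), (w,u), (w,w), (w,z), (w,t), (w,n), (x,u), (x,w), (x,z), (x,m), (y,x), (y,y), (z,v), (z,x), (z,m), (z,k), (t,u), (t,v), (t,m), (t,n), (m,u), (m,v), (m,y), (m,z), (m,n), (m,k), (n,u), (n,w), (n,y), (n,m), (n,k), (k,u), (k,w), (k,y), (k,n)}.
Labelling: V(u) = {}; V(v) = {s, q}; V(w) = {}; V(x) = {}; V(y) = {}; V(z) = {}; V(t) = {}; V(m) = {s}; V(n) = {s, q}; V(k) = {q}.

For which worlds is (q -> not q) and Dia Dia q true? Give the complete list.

u, w, x, z, t, m

Recall that Dia ψ holds at a world iff ψ holds at some accessible world.
Let φ = (q -> not q) and Dia Dia q. Evaluate φ at each world:
  u (successors {v, y, n}): φ is true.
  v (successors {u, w, t, n}): φ is false.
  w (successors {u, w, z, t, n}): φ is true.
  x (successors {u, w, z, m}): φ is true.
  y (successors {x, y}): φ is false.
  z (successors {v, x, m, k}): φ is true.
  t (successors {u, v, m, n}): φ is true.
  m (successors {u, v, y, z, n, k}): φ is true.
  n (successors {u, w, y, m, k}): φ is false.
  k (successors {u, w, y, n}): φ is false.
For instance, at x:
  At x: q -> not q is true, Dia Dia q is true, so (q -> not q) and Dia Dia q is true.
    At x: Dia Dia q requires Dia q at some successor in {u, w, z, m}.
      Dia q holds at u, so Dia Dia q is true at x.
Satisfying worlds: {u, w, x, z, t, m}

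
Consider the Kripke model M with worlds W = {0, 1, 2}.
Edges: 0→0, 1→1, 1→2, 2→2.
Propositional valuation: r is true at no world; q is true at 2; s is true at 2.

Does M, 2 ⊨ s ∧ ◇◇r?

At 2: s is true, ◇◇r is false, so s ∧ ◇◇r is false.
  At 2: ◇◇r requires ◇r at some successor in {2}.
    At 2: ◇r is false.
  So ◇◇r is false at 2.

No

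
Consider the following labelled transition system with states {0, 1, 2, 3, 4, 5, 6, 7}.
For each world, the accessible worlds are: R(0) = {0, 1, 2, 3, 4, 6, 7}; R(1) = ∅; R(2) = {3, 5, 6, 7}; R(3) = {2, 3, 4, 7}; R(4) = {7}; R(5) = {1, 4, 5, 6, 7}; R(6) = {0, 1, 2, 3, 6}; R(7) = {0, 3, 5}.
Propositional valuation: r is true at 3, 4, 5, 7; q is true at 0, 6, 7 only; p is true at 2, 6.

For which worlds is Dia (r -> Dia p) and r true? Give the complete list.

3, 5, 7

Recall that Dia ψ holds at a world iff ψ holds at some accessible world.
Let φ = Dia (r -> Dia p) and r. Evaluate φ at each world:
  0 (successors {0, 1, 2, 3, 4, 6, 7}): φ is false.
  1 (successors ∅): φ is false.
  2 (successors {3, 5, 6, 7}): φ is false.
  3 (successors {2, 3, 4, 7}): φ is true.
  4 (successors {7}): φ is false.
  5 (successors {1, 4, 5, 6, 7}): φ is true.
  6 (successors {0, 1, 2, 3, 6}): φ is false.
  7 (successors {0, 3, 5}): φ is true.
For instance, at 7:
  At 7: Dia (r -> Dia p) is true, r is true, so Dia (r -> Dia p) and r is true.
    At 7: Dia (r -> Dia p) requires r -> Dia p at some successor in {0, 3, 5}.
      r -> Dia p holds at 0, so Dia (r -> Dia p) is true at 7.
Satisfying worlds: {3, 5, 7}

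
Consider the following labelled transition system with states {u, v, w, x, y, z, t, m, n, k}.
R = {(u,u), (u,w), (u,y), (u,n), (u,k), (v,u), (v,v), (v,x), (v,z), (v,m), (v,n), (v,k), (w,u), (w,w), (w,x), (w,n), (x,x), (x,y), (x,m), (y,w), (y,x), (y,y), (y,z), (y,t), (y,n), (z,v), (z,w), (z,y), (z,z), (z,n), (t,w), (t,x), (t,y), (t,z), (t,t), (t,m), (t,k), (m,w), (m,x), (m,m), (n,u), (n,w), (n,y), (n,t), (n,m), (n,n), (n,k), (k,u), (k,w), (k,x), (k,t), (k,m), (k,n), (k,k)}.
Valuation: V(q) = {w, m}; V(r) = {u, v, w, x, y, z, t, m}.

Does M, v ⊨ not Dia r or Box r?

No

At v: not Dia r is false, Box r is false, so not Dia r or Box r is false.
  At v: Dia r is true, so not Dia r is false.
    At v: Dia r requires r at some successor in {u, v, x, z, m, n, k}.
      r holds at u, so Dia r is true at v.
  At v: Box r requires r at every successor {u, v, x, z, m, n, k}.
    r fails at n, so Box r is false at v.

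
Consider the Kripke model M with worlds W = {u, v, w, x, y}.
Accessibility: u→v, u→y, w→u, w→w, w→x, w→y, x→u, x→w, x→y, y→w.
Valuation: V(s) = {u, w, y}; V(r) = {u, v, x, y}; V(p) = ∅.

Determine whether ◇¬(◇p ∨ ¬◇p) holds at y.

No

At y: ◇¬(◇p ∨ ¬◇p) requires ¬(◇p ∨ ¬◇p) at some successor in {w}.
  At w: ¬(◇p ∨ ¬◇p) is false.
So ◇¬(◇p ∨ ¬◇p) is false at y.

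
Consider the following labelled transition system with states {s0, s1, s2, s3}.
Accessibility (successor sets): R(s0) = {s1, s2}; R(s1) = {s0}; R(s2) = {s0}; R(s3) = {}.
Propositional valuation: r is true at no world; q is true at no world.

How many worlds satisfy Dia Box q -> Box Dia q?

4

Let φ = Dia Box q -> Box Dia q. Evaluate φ at each world:
  s0 (successors {s1, s2}): φ is true.
  s1 (successors {s0}): φ is true.
  s2 (successors {s0}): φ is true.
  s3 (successors ∅): φ is true.
For instance, at s0:
  At s0: Dia Box q is false, Box Dia q is false, so Dia Box q -> Box Dia q is true.
    At s0: Dia Box q requires Box q at some successor in {s1, s2}.
      At s1: Box q is false.
      At s2: Box q is false.
    So Dia Box q is false at s0.
    At s0: Box Dia q requires Dia q at every successor {s1, s2}.
      Dia q fails at s1, so Box Dia q is false at s0.
Satisfying worlds: {s0, s1, s2, s3}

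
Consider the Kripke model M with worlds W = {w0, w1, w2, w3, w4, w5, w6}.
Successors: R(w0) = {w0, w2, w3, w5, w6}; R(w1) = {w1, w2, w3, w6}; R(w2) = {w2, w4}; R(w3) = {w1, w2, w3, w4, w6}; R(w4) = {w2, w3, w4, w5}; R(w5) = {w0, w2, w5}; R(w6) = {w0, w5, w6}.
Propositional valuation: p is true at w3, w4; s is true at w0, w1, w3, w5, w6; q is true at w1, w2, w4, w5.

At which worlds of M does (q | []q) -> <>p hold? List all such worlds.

Recall that []ψ holds at a world iff ψ holds at every accessible world, and <>ψ holds iff ψ holds at some accessible world.
Let φ = (q | []q) -> <>p. Evaluate φ at each world:
  w0 (successors {w0, w2, w3, w5, w6}): φ is true.
  w1 (successors {w1, w2, w3, w6}): φ is true.
  w2 (successors {w2, w4}): φ is true.
  w3 (successors {w1, w2, w3, w4, w6}): φ is true.
  w4 (successors {w2, w3, w4, w5}): φ is true.
  w5 (successors {w0, w2, w5}): φ is false.
  w6 (successors {w0, w5, w6}): φ is true.
For instance, at w5:
  At w5: q | []q is true, <>p is false, so (q | []q) -> <>p is false.
    At w5: q is true, []q is false, so q | []q is true.
      At w5: []q requires q at every successor {w0, w2, w5}.
        q fails at w0, so []q is false at w5.
    At w5: <>p requires p at some successor in {w0, w2, w5}.
      At w0: p is false.
      At w2: p is false.
      At w5: p is false.
    So <>p is false at w5.
Satisfying worlds: {w0, w1, w2, w3, w4, w6}

w0, w1, w2, w3, w4, w6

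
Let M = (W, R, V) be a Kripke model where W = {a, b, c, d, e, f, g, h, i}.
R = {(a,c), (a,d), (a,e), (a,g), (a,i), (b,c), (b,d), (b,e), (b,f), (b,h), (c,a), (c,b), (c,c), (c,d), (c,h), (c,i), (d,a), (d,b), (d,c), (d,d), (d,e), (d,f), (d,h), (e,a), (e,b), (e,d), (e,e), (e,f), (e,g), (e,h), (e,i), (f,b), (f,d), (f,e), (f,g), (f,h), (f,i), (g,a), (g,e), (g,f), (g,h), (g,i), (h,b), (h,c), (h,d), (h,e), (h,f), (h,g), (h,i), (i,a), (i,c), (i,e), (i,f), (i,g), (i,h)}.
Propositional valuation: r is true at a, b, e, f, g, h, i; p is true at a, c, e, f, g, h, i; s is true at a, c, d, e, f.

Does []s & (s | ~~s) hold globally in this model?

No

Let φ = []s & (s | ~~s). Evaluate φ at each world:
  a (successors {c, d, e, g, i}): φ is false.
  b (successors {c, d, e, f, h}): φ is false.
  c (successors {a, b, c, d, h, i}): φ is false.
  d (successors {a, b, c, d, e, f, h}): φ is false.
  e (successors {a, b, d, e, f, g, h, i}): φ is false.
  f (successors {b, d, e, g, h, i}): φ is false.
  g (successors {a, e, f, h, i}): φ is false.
  h (successors {b, c, d, e, f, g, i}): φ is false.
  i (successors {a, c, e, f, g, h}): φ is false.
Detail at a (counterexample):
  At a: []s is false, s | ~~s is true, so []s & (s | ~~s) is false.
    At a: []s requires s at every successor {c, d, e, g, i}.
      s fails at g, so []s is false at a.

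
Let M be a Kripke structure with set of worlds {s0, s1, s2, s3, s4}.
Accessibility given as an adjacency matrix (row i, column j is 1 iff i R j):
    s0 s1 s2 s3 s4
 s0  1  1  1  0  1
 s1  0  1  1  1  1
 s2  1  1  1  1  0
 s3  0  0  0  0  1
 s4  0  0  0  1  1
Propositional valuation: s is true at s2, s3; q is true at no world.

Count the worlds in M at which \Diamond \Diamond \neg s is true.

Let φ = \Diamond \Diamond \neg s. Evaluate φ at each world:
  s0 (successors {s0, s1, s2, s4}): φ is true.
  s1 (successors {s1, s2, s3, s4}): φ is true.
  s2 (successors {s0, s1, s2, s3}): φ is true.
  s3 (successors {s4}): φ is true.
  s4 (successors {s3, s4}): φ is true.
For instance, at s1:
  At s1: \Diamond \Diamond \neg s requires \Diamond \neg s at some successor in {s1, s2, s3, s4}.
    \Diamond \neg s holds at s1, so \Diamond \Diamond \neg s is true at s1.
      At s1: \Diamond \neg s requires \neg s at some successor in {s1, s2, s3, s4}.
        \neg s holds at s1, so \Diamond \neg s is true at s1.
Satisfying worlds: {s0, s1, s2, s3, s4}

5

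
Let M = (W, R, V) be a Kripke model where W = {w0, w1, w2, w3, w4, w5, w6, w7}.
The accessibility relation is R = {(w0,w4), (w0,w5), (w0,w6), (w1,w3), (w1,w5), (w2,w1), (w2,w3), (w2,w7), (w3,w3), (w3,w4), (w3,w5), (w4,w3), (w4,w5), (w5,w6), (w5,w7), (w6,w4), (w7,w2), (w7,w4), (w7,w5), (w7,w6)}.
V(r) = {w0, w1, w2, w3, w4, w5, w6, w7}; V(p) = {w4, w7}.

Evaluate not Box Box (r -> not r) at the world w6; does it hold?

Yes

At w6: Box Box (r -> not r) is false, so not Box Box (r -> not r) is true.
  At w6: Box Box (r -> not r) requires Box (r -> not r) at every successor {w4}.
    Box (r -> not r) fails at w4, so Box Box (r -> not r) is false at w6.
      At w4: Box (r -> not r) requires r -> not r at every successor {w3, w5}.
        r -> not r fails at w3, so Box (r -> not r) is false at w4.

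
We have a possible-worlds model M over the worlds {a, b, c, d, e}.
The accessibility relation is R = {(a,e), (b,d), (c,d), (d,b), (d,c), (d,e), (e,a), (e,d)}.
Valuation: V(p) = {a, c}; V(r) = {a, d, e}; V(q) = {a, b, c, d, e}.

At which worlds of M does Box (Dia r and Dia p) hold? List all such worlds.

a, b, c

Let φ = Box (Dia r and Dia p). Evaluate φ at each world:
  a (successors {e}): φ is true.
  b (successors {d}): φ is true.
  c (successors {d}): φ is true.
  d (successors {b, c, e}): φ is false.
  e (successors {a, d}): φ is false.
For instance, at b:
  At b: Box (Dia r and Dia p) requires Dia r and Dia p at every successor {d}.
      At d: Dia r is true, Dia p is true, so Dia r and Dia p is true.
  So Box (Dia r and Dia p) is true at b.
Satisfying worlds: {a, b, c}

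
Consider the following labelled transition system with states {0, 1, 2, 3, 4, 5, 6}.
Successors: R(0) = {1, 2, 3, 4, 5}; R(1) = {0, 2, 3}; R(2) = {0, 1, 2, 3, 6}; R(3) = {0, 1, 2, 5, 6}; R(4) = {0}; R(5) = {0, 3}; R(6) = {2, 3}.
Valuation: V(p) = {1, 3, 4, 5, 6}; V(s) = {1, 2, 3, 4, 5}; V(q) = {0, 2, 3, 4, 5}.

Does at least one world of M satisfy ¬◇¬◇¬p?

Let φ = ¬◇¬◇¬p. Evaluate φ at each world:
  0 (successors {1, 2, 3, 4, 5}): φ is true.
  1 (successors {0, 2, 3}): φ is true.
  2 (successors {0, 1, 2, 3, 6}): φ is true.
  3 (successors {0, 1, 2, 5, 6}): φ is true.
  4 (successors {0}): φ is true.
  5 (successors {0, 3}): φ is true.
  6 (successors {2, 3}): φ is true.
Detail at 0 (witness):
  At 0: ◇¬◇¬p is false, so ¬◇¬◇¬p is true.
    At 0: ◇¬◇¬p requires ¬◇¬p at some successor in {1, 2, 3, 4, 5}.
      At 1: ¬◇¬p is false.
      At 2: ¬◇¬p is false.
      At 3: ¬◇¬p is false.
      At 4: ¬◇¬p is false.
      At 5: ¬◇¬p is false.
    So ◇¬◇¬p is false at 0.

Yes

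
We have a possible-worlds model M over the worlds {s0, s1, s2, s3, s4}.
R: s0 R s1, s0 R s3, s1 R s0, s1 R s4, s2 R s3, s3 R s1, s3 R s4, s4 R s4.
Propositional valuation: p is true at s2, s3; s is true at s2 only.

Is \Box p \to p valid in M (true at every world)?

Yes

Recall that \Box ψ holds at a world iff ψ holds at every accessible world, and \Diamond ψ holds iff ψ holds at some accessible world.
Let φ = \Box p \to p. Evaluate φ at each world:
  s0 (successors {s1, s3}): φ is true.
  s1 (successors {s0, s4}): φ is true.
  s2 (successors {s3}): φ is true.
  s3 (successors {s1, s4}): φ is true.
  s4 (successors {s4}): φ is true.
For instance, at s0:
  At s0: \Box p is false, p is false, so \Box p \to p is true.
    At s0: \Box p requires p at every successor {s1, s3}.
      p fails at s1, so \Box p is false at s0.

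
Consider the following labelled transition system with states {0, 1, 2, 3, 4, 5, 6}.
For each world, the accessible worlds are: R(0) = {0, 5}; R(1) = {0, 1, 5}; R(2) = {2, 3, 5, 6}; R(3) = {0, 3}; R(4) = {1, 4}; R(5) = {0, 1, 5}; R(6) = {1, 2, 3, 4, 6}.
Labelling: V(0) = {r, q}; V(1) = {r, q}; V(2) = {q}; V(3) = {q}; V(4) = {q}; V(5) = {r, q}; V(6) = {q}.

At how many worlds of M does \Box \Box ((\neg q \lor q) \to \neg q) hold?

0

Let φ = \Box \Box ((\neg q \lor q) \to \neg q). Evaluate φ at each world:
  0 (successors {0, 5}): φ is false.
  1 (successors {0, 1, 5}): φ is false.
  2 (successors {2, 3, 5, 6}): φ is false.
  3 (successors {0, 3}): φ is false.
  4 (successors {1, 4}): φ is false.
  5 (successors {0, 1, 5}): φ is false.
  6 (successors {1, 2, 3, 4, 6}): φ is false.
For instance, at 6:
  At 6: \Box \Box ((\neg q \lor q) \to \neg q) requires \Box ((\neg q \lor q) \to \neg q) at every successor {1, 2, 3, 4, 6}.
    \Box ((\neg q \lor q) \to \neg q) fails at 1, so \Box \Box ((\neg q \lor q) \to \neg q) is false at 6.
      At 1: \Box ((\neg q \lor q) \to \neg q) requires (\neg q \lor q) \to \neg q at every successor {0, 1, 5}.
        (\neg q \lor q) \to \neg q fails at 0, so \Box ((\neg q \lor q) \to \neg q) is false at 1.
Satisfying worlds: none.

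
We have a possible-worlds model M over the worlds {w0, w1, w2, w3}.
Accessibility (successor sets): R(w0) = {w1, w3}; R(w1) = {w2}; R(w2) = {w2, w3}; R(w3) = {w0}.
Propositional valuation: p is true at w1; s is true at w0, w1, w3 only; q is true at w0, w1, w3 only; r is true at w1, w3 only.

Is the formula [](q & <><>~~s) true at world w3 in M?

Yes

Recall that []ψ holds at a world iff ψ holds at every accessible world, and <>ψ holds iff ψ holds at some accessible world.
At w3: [](q & <><>~~s) requires q & <><>~~s at every successor {w0}.
    At w0: q is true, <><>~~s is true, so q & <><>~~s is true.
      At w0: <><>~~s requires <>~~s at some successor in {w1, w3}.
        <>~~s holds at w3, so <><>~~s is true at w0.
So [](q & <><>~~s) is true at w3.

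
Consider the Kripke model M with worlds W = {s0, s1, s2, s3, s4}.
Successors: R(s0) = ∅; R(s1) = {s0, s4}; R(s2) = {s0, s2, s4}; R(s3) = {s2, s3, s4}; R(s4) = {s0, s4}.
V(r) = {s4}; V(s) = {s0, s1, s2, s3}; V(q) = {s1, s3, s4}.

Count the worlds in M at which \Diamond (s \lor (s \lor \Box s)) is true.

4

Recall that \Box ψ holds at a world iff ψ holds at every accessible world, and \Diamond ψ holds iff ψ holds at some accessible world.
Let φ = \Diamond (s \lor (s \lor \Box s)). Evaluate φ at each world:
  s0 (successors ∅): φ is false.
  s1 (successors {s0, s4}): φ is true.
  s2 (successors {s0, s2, s4}): φ is true.
  s3 (successors {s2, s3, s4}): φ is true.
  s4 (successors {s0, s4}): φ is true.
For instance, at s3:
  At s3: \Diamond (s \lor (s \lor \Box s)) requires s \lor (s \lor \Box s) at some successor in {s2, s3, s4}.
    s \lor (s \lor \Box s) holds at s2, so \Diamond (s \lor (s \lor \Box s)) is true at s3.
      At s2: s is true, s \lor \Box s is true, so s \lor (s \lor \Box s) is true.
Satisfying worlds: {s1, s2, s3, s4}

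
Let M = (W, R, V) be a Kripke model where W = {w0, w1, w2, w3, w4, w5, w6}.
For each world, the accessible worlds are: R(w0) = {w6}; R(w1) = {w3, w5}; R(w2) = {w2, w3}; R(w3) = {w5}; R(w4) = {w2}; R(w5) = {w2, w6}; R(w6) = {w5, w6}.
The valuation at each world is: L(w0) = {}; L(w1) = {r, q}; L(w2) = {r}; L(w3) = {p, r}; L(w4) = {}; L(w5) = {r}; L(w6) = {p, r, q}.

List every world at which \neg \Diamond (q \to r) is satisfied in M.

none

Recall that \Diamond ψ holds at a world iff ψ holds at some accessible world.
Let φ = \neg \Diamond (q \to r). Evaluate φ at each world:
  w0 (successors {w6}): φ is false.
  w1 (successors {w3, w5}): φ is false.
  w2 (successors {w2, w3}): φ is false.
  w3 (successors {w5}): φ is false.
  w4 (successors {w2}): φ is false.
  w5 (successors {w2, w6}): φ is false.
  w6 (successors {w5, w6}): φ is false.
For instance, at w2:
  At w2: \Diamond (q \to r) is true, so \neg \Diamond (q \to r) is false.
    At w2: \Diamond (q \to r) requires q \to r at some successor in {w2, w3}.
      q \to r holds at w2, so \Diamond (q \to r) is true at w2.
Satisfying worlds: none.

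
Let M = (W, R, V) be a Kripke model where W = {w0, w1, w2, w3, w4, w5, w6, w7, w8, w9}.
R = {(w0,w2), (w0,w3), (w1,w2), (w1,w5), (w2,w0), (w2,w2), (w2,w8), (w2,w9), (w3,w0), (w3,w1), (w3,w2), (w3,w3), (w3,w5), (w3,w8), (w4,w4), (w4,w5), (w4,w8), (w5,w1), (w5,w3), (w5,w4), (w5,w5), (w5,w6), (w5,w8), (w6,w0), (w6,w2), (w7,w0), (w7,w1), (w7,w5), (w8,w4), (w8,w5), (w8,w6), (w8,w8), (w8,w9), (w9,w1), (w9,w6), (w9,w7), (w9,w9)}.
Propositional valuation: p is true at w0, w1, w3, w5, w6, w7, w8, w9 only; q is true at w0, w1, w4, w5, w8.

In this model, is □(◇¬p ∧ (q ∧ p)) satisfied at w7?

Yes

Recall that □ψ holds at a world iff ψ holds at every accessible world, and ◇ψ holds iff ψ holds at some accessible world.
At w7: □(◇¬p ∧ (q ∧ p)) requires ◇¬p ∧ (q ∧ p) at every successor {w0, w1, w5}.
    At w0: ◇¬p is true, q ∧ p is true, so ◇¬p ∧ (q ∧ p) is true.
      At w0: ◇¬p requires ¬p at some successor in {w2, w3}.
        ¬p holds at w2, so ◇¬p is true at w0.
    At w1: ◇¬p is true, q ∧ p is true, so ◇¬p ∧ (q ∧ p) is true.
      At w1: ◇¬p requires ¬p at some successor in {w2, w5}.
        ¬p holds at w2, so ◇¬p is true at w1.
    At w5: ◇¬p is true, q ∧ p is true, so ◇¬p ∧ (q ∧ p) is true.
      At w5: ◇¬p requires ¬p at some successor in {w1, w3, w4, w5, w6, w8}.
        ¬p holds at w4, so ◇¬p is true at w5.
So □(◇¬p ∧ (q ∧ p)) is true at w7.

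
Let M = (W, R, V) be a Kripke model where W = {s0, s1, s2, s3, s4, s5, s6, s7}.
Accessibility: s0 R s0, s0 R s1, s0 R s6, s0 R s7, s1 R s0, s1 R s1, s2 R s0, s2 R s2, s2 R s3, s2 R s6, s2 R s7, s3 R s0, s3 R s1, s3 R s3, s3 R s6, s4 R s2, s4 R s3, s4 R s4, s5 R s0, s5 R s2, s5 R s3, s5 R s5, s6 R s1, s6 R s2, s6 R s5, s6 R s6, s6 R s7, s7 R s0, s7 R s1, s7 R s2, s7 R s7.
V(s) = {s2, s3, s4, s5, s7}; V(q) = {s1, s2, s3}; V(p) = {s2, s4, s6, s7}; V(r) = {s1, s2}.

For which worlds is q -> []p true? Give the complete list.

Let φ = q -> []p. Evaluate φ at each world:
  s0 (successors {s0, s1, s6, s7}): φ is true.
  s1 (successors {s0, s1}): φ is false.
  s2 (successors {s0, s2, s3, s6, s7}): φ is false.
  s3 (successors {s0, s1, s3, s6}): φ is false.
  s4 (successors {s2, s3, s4}): φ is true.
  s5 (successors {s0, s2, s3, s5}): φ is true.
  s6 (successors {s1, s2, s5, s6, s7}): φ is true.
  s7 (successors {s0, s1, s2, s7}): φ is true.
For instance, at s3:
  At s3: q is true, []p is false, so q -> []p is false.
    At s3: []p requires p at every successor {s0, s1, s3, s6}.
      p fails at s0, so []p is false at s3.
Satisfying worlds: {s0, s4, s5, s6, s7}

s0, s4, s5, s6, s7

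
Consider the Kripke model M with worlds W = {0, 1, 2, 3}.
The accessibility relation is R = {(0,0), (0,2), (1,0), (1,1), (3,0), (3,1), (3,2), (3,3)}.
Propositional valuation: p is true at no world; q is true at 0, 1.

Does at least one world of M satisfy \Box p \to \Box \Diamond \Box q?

Recall that \Box ψ holds at a world iff ψ holds at every accessible world, and \Diamond ψ holds iff ψ holds at some accessible world.
Let φ = \Box p \to \Box \Diamond \Box q. Evaluate φ at each world:
  0 (successors {0, 2}): φ is true.
  1 (successors {0, 1}): φ is true.
  2 (successors ∅): φ is true.
  3 (successors {0, 1, 2, 3}): φ is true.
Detail at 0 (witness):
  At 0: \Box p is false, \Box \Diamond \Box q is false, so \Box p \to \Box \Diamond \Box q is true.
    At 0: \Box p requires p at every successor {0, 2}.
      p fails at 0, so \Box p is false at 0.
    At 0: \Box \Diamond \Box q requires \Diamond \Box q at every successor {0, 2}.
      \Diamond \Box q fails at 2, so \Box \Diamond \Box q is false at 0.

Yes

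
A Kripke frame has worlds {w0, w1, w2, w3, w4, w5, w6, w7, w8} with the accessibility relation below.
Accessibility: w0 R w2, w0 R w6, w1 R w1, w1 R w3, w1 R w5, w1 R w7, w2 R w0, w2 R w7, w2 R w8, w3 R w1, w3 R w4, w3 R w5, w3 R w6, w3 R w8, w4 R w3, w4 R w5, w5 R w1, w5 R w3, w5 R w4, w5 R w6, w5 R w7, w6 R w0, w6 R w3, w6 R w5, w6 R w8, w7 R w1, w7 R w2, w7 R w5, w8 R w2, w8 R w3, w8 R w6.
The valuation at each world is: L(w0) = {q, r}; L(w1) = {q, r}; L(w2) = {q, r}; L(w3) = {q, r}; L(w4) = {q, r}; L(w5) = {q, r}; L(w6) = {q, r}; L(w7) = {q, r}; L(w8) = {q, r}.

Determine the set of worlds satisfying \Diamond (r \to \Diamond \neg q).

Let φ = \Diamond (r \to \Diamond \neg q). Evaluate φ at each world:
  w0 (successors {w2, w6}): φ is false.
  w1 (successors {w1, w3, w5, w7}): φ is false.
  w2 (successors {w0, w7, w8}): φ is false.
  w3 (successors {w1, w4, w5, w6, w8}): φ is false.
  w4 (successors {w3, w5}): φ is false.
  w5 (successors {w1, w3, w4, w6, w7}): φ is false.
  w6 (successors {w0, w3, w5, w8}): φ is false.
  w7 (successors {w1, w2, w5}): φ is false.
  w8 (successors {w2, w3, w6}): φ is false.
For instance, at w3:
  At w3: \Diamond (r \to \Diamond \neg q) requires r \to \Diamond \neg q at some successor in {w1, w4, w5, w6, w8}.
    At w1: r \to \Diamond \neg q is false.
    At w4: r \to \Diamond \neg q is false.
    At w5: r \to \Diamond \neg q is false.
    At w6: r \to \Diamond \neg q is false.
    At w8: r \to \Diamond \neg q is false.
  So \Diamond (r \to \Diamond \neg q) is false at w3.
Satisfying worlds: none.

none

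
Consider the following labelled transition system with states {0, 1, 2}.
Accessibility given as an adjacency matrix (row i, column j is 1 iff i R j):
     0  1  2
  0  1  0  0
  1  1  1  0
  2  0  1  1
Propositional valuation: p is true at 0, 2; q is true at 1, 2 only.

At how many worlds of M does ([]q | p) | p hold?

2

Recall that []ψ holds at a world iff ψ holds at every accessible world, and <>ψ holds iff ψ holds at some accessible world.
Let φ = ([]q | p) | p. Evaluate φ at each world:
  0 (successors {0}): φ is true.
  1 (successors {0, 1}): φ is false.
  2 (successors {1, 2}): φ is true.
For instance, at 1:
  At 1: []q | p is false, p is false, so ([]q | p) | p is false.
    At 1: []q is false, p is false, so []q | p is false.
      At 1: []q requires q at every successor {0, 1}.
        q fails at 0, so []q is false at 1.
Satisfying worlds: {0, 2}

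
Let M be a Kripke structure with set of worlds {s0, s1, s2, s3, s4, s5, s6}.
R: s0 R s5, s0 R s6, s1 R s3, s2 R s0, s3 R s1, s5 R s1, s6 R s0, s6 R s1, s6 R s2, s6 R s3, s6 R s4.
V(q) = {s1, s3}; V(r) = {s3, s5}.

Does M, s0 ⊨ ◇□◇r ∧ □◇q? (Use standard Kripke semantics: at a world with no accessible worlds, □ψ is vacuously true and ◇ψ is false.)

Recall that □ψ holds at a world iff ψ holds at every accessible world, and ◇ψ holds iff ψ holds at some accessible world.
At s0: ◇□◇r is true, □◇q is true, so ◇□◇r ∧ □◇q is true.
  At s0: ◇□◇r requires □◇r at some successor in {s5, s6}.
    □◇r holds at s5, so ◇□◇r is true at s0.
      At s5: □◇r requires ◇r at every successor {s1}.
        At s1: ◇r is true.
      So □◇r is true at s5.
  At s0: □◇q requires ◇q at every successor {s5, s6}.
      At s5: ◇q requires q at some successor in {s1}.
        q holds at s1, so ◇q is true at s5.
      At s6: ◇q requires q at some successor in {s0, s1, s2, s3, s4}.
        q holds at s1, so ◇q is true at s6.
  So □◇q is true at s0.

Yes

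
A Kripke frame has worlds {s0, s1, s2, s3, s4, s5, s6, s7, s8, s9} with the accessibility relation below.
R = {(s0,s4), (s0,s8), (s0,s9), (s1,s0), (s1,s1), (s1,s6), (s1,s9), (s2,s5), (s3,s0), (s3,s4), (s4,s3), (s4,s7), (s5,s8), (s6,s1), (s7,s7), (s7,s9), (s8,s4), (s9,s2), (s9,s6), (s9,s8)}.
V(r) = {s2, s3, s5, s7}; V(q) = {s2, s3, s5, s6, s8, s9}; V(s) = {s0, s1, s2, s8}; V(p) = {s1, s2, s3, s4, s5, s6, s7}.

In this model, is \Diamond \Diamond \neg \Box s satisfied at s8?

Recall that \Box ψ holds at a world iff ψ holds at every accessible world, and \Diamond ψ holds iff ψ holds at some accessible world.
At s8: \Diamond \Diamond \neg \Box s requires \Diamond \neg \Box s at some successor in {s4}.
  \Diamond \neg \Box s holds at s4, so \Diamond \Diamond \neg \Box s is true at s8.
    At s4: \Diamond \neg \Box s requires \neg \Box s at some successor in {s3, s7}.
      \neg \Box s holds at s3, so \Diamond \neg \Box s is true at s4.

Yes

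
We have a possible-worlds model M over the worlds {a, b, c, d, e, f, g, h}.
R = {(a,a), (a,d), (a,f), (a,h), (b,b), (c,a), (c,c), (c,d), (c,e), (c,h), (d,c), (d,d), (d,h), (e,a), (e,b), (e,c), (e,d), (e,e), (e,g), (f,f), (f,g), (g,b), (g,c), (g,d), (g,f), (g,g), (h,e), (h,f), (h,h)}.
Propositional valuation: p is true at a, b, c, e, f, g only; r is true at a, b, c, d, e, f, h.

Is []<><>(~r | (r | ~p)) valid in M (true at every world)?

Let φ = []<><>(~r | (r | ~p)). Evaluate φ at each world:
  a (successors {a, d, f, h}): φ is true.
  b (successors {b}): φ is true.
  c (successors {a, c, d, e, h}): φ is true.
  d (successors {c, d, h}): φ is true.
  e (successors {a, b, c, d, e, g}): φ is true.
  f (successors {f, g}): φ is true.
  g (successors {b, c, d, f, g}): φ is true.
  h (successors {e, f, h}): φ is true.
For instance, at f:
  At f: []<><>(~r | (r | ~p)) requires <><>(~r | (r | ~p)) at every successor {f, g}.
      At f: <><>(~r | (r | ~p)) requires <>(~r | (r | ~p)) at some successor in {f, g}.
        <>(~r | (r | ~p)) holds at f, so <><>(~r | (r | ~p)) is true at f.
      At g: <><>(~r | (r | ~p)) requires <>(~r | (r | ~p)) at some successor in {b, c, d, f, g}.
        <>(~r | (r | ~p)) holds at b, so <><>(~r | (r | ~p)) is true at g.
  So []<><>(~r | (r | ~p)) is true at f.

Yes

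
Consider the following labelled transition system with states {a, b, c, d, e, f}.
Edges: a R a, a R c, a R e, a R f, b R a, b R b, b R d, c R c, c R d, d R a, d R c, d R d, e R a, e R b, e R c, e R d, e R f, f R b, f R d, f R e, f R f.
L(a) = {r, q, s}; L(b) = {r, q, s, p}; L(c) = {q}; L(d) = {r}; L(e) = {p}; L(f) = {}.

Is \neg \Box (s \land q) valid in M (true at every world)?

Yes

Let φ = \neg \Box (s \land q). Evaluate φ at each world:
  a (successors {a, c, e, f}): φ is true.
  b (successors {a, b, d}): φ is true.
  c (successors {c, d}): φ is true.
  d (successors {a, c, d}): φ is true.
  e (successors {a, b, c, d, f}): φ is true.
  f (successors {b, d, e, f}): φ is true.
For instance, at d:
  At d: \Box (s \land q) is false, so \neg \Box (s \land q) is true.
    At d: \Box (s \land q) requires s \land q at every successor {a, c, d}.
      s \land q fails at c, so \Box (s \land q) is false at d.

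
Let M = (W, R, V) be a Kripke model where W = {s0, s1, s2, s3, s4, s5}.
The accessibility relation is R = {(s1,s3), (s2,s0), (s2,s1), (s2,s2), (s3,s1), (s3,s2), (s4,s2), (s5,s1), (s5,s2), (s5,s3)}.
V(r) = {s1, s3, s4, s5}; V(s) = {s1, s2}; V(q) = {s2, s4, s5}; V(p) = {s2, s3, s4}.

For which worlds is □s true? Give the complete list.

Let φ = □s. Evaluate φ at each world:
  s0 (successors ∅): φ is true.
  s1 (successors {s3}): φ is false.
  s2 (successors {s0, s1, s2}): φ is false.
  s3 (successors {s1, s2}): φ is true.
  s4 (successors {s2}): φ is true.
  s5 (successors {s1, s2, s3}): φ is false.
For instance, at s1:
  At s1: □s requires s at every successor {s3}.
    s fails at s3, so □s is false at s1.
Satisfying worlds: {s0, s3, s4}

s0, s3, s4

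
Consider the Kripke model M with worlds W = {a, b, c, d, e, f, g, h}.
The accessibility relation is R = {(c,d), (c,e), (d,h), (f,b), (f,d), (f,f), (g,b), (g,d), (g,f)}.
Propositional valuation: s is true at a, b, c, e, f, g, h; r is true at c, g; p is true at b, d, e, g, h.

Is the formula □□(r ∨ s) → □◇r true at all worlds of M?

No

Recall that □ψ holds at a world iff ψ holds at every accessible world, and ◇ψ holds iff ψ holds at some accessible world.
Let φ = □□(r ∨ s) → □◇r. Evaluate φ at each world:
  a (successors ∅): φ is true.
  b (successors ∅): φ is true.
  c (successors {d, e}): φ is false.
  d (successors {h}): φ is false.
  e (successors ∅): φ is true.
  f (successors {b, d, f}): φ is true.
  g (successors {b, d, f}): φ is true.
  h (successors ∅): φ is true.
Detail at c (counterexample):
  At c: □□(r ∨ s) is true, □◇r is false, so □□(r ∨ s) → □◇r is false.
    At c: □□(r ∨ s) requires □(r ∨ s) at every successor {d, e}.
      At d: □(r ∨ s) is true.
      At e: □(r ∨ s) is true.
    So □□(r ∨ s) is true at c.
    At c: □◇r requires ◇r at every successor {d, e}.
      ◇r fails at d, so □◇r is false at c.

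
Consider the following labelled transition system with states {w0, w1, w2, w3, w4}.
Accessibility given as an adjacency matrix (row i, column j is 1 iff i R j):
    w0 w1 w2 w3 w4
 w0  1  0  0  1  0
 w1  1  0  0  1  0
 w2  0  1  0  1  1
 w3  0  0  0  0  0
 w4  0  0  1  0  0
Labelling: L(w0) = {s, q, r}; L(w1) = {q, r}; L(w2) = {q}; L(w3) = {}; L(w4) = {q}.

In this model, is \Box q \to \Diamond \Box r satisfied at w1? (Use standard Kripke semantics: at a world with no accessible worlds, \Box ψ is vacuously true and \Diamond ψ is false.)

Yes

At w1: \Box q is false, \Diamond \Box r is true, so \Box q \to \Diamond \Box r is true.
  At w1: \Box q requires q at every successor {w0, w3}.
    q fails at w3, so \Box q is false at w1.
  At w1: \Diamond \Box r requires \Box r at some successor in {w0, w3}.
    \Box r holds at w3, so \Diamond \Box r is true at w1.
      At w3: no accessible worlds, so \Box r holds vacuously.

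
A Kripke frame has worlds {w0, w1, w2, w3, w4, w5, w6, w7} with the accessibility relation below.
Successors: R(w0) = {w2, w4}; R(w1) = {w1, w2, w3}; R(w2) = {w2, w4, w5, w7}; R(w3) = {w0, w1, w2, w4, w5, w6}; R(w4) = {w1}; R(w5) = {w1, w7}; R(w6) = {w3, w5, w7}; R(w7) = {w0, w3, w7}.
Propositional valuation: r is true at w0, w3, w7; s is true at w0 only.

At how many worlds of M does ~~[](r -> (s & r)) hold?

Let φ = ~~[](r -> (s & r)). Evaluate φ at each world:
  w0 (successors {w2, w4}): φ is true.
  w1 (successors {w1, w2, w3}): φ is false.
  w2 (successors {w2, w4, w5, w7}): φ is false.
  w3 (successors {w0, w1, w2, w4, w5, w6}): φ is true.
  w4 (successors {w1}): φ is true.
  w5 (successors {w1, w7}): φ is false.
  w6 (successors {w3, w5, w7}): φ is false.
  w7 (successors {w0, w3, w7}): φ is false.
For instance, at w7:
  At w7: ~[](r -> (s & r)) is true, so ~~[](r -> (s & r)) is false.
    At w7: [](r -> (s & r)) is false, so ~[](r -> (s & r)) is true.
      At w7: [](r -> (s & r)) requires r -> (s & r) at every successor {w0, w3, w7}.
        r -> (s & r) fails at w3, so [](r -> (s & r)) is false at w7.
Satisfying worlds: {w0, w3, w4}

3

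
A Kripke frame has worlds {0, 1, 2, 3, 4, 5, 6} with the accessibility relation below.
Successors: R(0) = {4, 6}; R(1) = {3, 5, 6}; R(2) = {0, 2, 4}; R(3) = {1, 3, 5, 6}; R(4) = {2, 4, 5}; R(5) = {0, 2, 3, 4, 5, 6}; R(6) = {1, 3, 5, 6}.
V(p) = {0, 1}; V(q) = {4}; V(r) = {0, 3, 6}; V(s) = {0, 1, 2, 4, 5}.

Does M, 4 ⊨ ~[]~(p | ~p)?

At 4: []~(p | ~p) is false, so ~[]~(p | ~p) is true.
  At 4: []~(p | ~p) requires ~(p | ~p) at every successor {2, 4, 5}.
    ~(p | ~p) fails at 2, so []~(p | ~p) is false at 4.

Yes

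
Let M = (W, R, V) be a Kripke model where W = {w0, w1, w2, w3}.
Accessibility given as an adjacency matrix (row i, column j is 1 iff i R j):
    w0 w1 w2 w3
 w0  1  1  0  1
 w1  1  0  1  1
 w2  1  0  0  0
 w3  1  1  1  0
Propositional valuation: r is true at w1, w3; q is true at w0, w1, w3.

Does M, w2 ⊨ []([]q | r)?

Recall that []ψ holds at a world iff ψ holds at every accessible world, and <>ψ holds iff ψ holds at some accessible world.
At w2: []([]q | r) requires []q | r at every successor {w0}.
    At w0: []q is true, r is false, so []q | r is true.
      At w0: []q requires q at every successor {w0, w1, w3}.
        At w0: q is true.
        At w1: q is true.
        At w3: q is true.
      So []q is true at w0.
So []([]q | r) is true at w2.

Yes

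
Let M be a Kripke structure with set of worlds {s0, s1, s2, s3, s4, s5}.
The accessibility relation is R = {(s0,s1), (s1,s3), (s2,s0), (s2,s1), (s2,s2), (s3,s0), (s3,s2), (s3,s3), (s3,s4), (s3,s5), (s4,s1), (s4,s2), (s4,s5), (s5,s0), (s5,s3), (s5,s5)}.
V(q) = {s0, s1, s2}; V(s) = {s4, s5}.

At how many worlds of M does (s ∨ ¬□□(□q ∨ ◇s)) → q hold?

Recall that □ψ holds at a world iff ψ holds at every accessible world, and ◇ψ holds iff ψ holds at some accessible world.
Let φ = (s ∨ ¬□□(□q ∨ ◇s)) → q. Evaluate φ at each world:
  s0 (successors {s1}): φ is true.
  s1 (successors {s3}): φ is true.
  s2 (successors {s0, s1, s2}): φ is true.
  s3 (successors {s0, s2, s3, s4, s5}): φ is false.
  s4 (successors {s1, s2, s5}): φ is false.
  s5 (successors {s0, s3, s5}): φ is false.
For instance, at s4:
  At s4: s ∨ ¬□□(□q ∨ ◇s) is true, q is false, so (s ∨ ¬□□(□q ∨ ◇s)) → q is false.
    At s4: s is true, ¬□□(□q ∨ ◇s) is true, so s ∨ ¬□□(□q ∨ ◇s) is true.
      At s4: □□(□q ∨ ◇s) is false, so ¬□□(□q ∨ ◇s) is true.
Satisfying worlds: {s0, s1, s2}

3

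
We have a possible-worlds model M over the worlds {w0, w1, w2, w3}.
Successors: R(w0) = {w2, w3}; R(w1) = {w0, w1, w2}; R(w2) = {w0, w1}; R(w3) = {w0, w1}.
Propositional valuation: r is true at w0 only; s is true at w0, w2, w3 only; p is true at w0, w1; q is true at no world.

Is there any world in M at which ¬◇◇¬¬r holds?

Let φ = ¬◇◇¬¬r. Evaluate φ at each world:
  w0 (successors {w2, w3}): φ is false.
  w1 (successors {w0, w1, w2}): φ is false.
  w2 (successors {w0, w1}): φ is false.
  w3 (successors {w0, w1}): φ is false.
For instance, at w1:
  At w1: ◇◇¬¬r is true, so ¬◇◇¬¬r is false.
    At w1: ◇◇¬¬r requires ◇¬¬r at some successor in {w0, w1, w2}.
      ◇¬¬r holds at w1, so ◇◇¬¬r is true at w1.

No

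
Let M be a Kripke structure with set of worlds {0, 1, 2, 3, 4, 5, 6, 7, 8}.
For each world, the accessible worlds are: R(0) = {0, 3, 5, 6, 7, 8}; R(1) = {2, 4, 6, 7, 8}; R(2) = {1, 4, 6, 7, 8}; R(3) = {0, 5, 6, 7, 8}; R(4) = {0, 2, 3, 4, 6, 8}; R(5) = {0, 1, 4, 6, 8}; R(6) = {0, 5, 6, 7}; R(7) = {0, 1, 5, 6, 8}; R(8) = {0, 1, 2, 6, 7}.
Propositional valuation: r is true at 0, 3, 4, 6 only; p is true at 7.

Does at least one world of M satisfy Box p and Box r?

Let φ = Box p and Box r. Evaluate φ at each world:
  0 (successors {0, 3, 5, 6, 7, 8}): φ is false.
  1 (successors {2, 4, 6, 7, 8}): φ is false.
  2 (successors {1, 4, 6, 7, 8}): φ is false.
  3 (successors {0, 5, 6, 7, 8}): φ is false.
  4 (successors {0, 2, 3, 4, 6, 8}): φ is false.
  5 (successors {0, 1, 4, 6, 8}): φ is false.
  6 (successors {0, 5, 6, 7}): φ is false.
  7 (successors {0, 1, 5, 6, 8}): φ is false.
  8 (successors {0, 1, 2, 6, 7}): φ is false.
For instance, at 5:
  At 5: Box p is false, Box r is false, so Box p and Box r is false.
    At 5: Box p requires p at every successor {0, 1, 4, 6, 8}.
      p fails at 0, so Box p is false at 5.
    At 5: Box r requires r at every successor {0, 1, 4, 6, 8}.
      r fails at 1, so Box r is false at 5.

No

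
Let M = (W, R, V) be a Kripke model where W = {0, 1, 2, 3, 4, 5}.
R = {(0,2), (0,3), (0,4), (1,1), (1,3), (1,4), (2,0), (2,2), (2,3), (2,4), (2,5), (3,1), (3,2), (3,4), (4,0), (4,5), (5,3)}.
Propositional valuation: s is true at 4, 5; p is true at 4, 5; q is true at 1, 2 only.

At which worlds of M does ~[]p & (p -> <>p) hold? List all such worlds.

0, 1, 2, 3, 4

Recall that []ψ holds at a world iff ψ holds at every accessible world, and <>ψ holds iff ψ holds at some accessible world.
Let φ = ~[]p & (p -> <>p). Evaluate φ at each world:
  0 (successors {2, 3, 4}): φ is true.
  1 (successors {1, 3, 4}): φ is true.
  2 (successors {0, 2, 3, 4, 5}): φ is true.
  3 (successors {1, 2, 4}): φ is true.
  4 (successors {0, 5}): φ is true.
  5 (successors {3}): φ is false.
For instance, at 0:
  At 0: ~[]p is true, p -> <>p is true, so ~[]p & (p -> <>p) is true.
    At 0: []p is false, so ~[]p is true.
      At 0: []p requires p at every successor {2, 3, 4}.
        p fails at 2, so []p is false at 0.
    At 0: p is false, <>p is true, so p -> <>p is true.
      At 0: <>p requires p at some successor in {2, 3, 4}.
        p holds at 4, so <>p is true at 0.
Satisfying worlds: {0, 1, 2, 3, 4}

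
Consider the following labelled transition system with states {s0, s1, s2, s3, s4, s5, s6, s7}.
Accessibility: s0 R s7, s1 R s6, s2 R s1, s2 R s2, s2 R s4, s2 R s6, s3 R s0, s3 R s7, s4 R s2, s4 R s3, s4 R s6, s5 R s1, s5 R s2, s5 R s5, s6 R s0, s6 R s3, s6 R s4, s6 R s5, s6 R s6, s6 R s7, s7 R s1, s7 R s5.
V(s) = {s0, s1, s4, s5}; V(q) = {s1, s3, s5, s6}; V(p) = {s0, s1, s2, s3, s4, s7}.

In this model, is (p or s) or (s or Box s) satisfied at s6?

No

Recall that Box ψ holds at a world iff ψ holds at every accessible world, and Dia ψ holds iff ψ holds at some accessible world.
At s6: p or s is false, s or Box s is false, so (p or s) or (s or Box s) is false.
  At s6: s is false, Box s is false, so s or Box s is false.
    At s6: Box s requires s at every successor {s0, s3, s4, s5, s6, s7}.
      s fails at s3, so Box s is false at s6.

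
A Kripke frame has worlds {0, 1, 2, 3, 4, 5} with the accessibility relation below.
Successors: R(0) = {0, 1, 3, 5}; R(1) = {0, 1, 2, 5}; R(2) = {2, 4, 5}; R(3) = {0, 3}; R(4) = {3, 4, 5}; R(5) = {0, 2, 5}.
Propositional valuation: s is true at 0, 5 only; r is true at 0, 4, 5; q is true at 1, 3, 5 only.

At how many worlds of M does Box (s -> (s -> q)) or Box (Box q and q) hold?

2

Let φ = Box (s -> (s -> q)) or Box (Box q and q). Evaluate φ at each world:
  0 (successors {0, 1, 3, 5}): φ is false.
  1 (successors {0, 1, 2, 5}): φ is false.
  2 (successors {2, 4, 5}): φ is true.
  3 (successors {0, 3}): φ is false.
  4 (successors {3, 4, 5}): φ is true.
  5 (successors {0, 2, 5}): φ is false.
For instance, at 5:
  At 5: Box (s -> (s -> q)) is false, Box (Box q and q) is false, so Box (s -> (s -> q)) or Box (Box q and q) is false.
    At 5: Box (s -> (s -> q)) requires s -> (s -> q) at every successor {0, 2, 5}.
      s -> (s -> q) fails at 0, so Box (s -> (s -> q)) is false at 5.
    At 5: Box (Box q and q) requires Box q and q at every successor {0, 2, 5}.
      Box q and q fails at 0, so Box (Box q and q) is false at 5.
Satisfying worlds: {2, 4}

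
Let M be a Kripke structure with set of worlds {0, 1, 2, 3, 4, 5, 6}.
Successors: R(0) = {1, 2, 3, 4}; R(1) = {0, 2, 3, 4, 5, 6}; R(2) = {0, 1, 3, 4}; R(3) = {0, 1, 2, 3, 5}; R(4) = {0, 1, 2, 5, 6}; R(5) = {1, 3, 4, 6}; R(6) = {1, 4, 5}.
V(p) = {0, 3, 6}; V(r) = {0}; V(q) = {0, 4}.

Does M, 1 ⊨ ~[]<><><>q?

No

At 1: []<><><>q is true, so ~[]<><><>q is false.
  At 1: []<><><>q requires <><><>q at every successor {0, 2, 3, 4, 5, 6}.
    At 0: <><><>q is true.
    At 2: <><><>q is true.
    At 3: <><><>q is true.
    At 4: <><><>q is true.
    At 5: <><><>q is true.
    At 6: <><><>q is true.
  So []<><><>q is true at 1.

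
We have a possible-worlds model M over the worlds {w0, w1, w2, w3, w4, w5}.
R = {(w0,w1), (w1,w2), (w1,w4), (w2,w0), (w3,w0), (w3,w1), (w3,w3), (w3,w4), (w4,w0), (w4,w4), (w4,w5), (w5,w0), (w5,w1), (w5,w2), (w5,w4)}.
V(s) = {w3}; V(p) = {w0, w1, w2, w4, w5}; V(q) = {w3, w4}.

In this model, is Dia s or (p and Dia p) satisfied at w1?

Yes

At w1: Dia s is false, p and Dia p is true, so Dia s or (p and Dia p) is true.
  At w1: Dia s requires s at some successor in {w2, w4}.
    At w2: s is false.
    At w4: s is false.
  So Dia s is false at w1.
  At w1: p is true, Dia p is true, so p and Dia p is true.
    At w1: Dia p requires p at some successor in {w2, w4}.
      p holds at w2, so Dia p is true at w1.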